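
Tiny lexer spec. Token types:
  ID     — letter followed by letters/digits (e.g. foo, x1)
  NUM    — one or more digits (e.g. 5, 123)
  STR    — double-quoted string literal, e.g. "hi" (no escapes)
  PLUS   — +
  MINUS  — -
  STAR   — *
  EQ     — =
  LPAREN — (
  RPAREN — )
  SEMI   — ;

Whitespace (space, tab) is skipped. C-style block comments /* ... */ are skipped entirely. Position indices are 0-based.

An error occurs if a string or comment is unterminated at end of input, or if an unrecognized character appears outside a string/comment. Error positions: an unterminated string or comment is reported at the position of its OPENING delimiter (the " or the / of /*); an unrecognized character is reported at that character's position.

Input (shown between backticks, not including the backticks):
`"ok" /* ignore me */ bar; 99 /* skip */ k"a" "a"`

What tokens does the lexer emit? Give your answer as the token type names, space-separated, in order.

pos=0: enter STRING mode
pos=0: emit STR "ok" (now at pos=4)
pos=5: enter COMMENT mode (saw '/*')
exit COMMENT mode (now at pos=20)
pos=21: emit ID 'bar' (now at pos=24)
pos=24: emit SEMI ';'
pos=26: emit NUM '99' (now at pos=28)
pos=29: enter COMMENT mode (saw '/*')
exit COMMENT mode (now at pos=39)
pos=40: emit ID 'k' (now at pos=41)
pos=41: enter STRING mode
pos=41: emit STR "a" (now at pos=44)
pos=45: enter STRING mode
pos=45: emit STR "a" (now at pos=48)
DONE. 7 tokens: [STR, ID, SEMI, NUM, ID, STR, STR]

Answer: STR ID SEMI NUM ID STR STR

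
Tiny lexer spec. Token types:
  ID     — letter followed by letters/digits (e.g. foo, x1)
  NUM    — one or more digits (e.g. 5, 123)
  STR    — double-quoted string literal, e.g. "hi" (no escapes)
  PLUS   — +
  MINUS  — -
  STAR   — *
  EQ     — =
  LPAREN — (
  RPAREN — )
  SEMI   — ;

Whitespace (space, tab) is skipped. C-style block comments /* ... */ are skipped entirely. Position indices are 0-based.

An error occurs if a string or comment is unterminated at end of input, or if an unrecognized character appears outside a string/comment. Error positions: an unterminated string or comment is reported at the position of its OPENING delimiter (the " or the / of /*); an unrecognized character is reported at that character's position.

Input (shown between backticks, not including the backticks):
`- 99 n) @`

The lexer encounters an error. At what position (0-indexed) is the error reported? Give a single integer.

pos=0: emit MINUS '-'
pos=2: emit NUM '99' (now at pos=4)
pos=5: emit ID 'n' (now at pos=6)
pos=6: emit RPAREN ')'
pos=8: ERROR — unrecognized char '@'

Answer: 8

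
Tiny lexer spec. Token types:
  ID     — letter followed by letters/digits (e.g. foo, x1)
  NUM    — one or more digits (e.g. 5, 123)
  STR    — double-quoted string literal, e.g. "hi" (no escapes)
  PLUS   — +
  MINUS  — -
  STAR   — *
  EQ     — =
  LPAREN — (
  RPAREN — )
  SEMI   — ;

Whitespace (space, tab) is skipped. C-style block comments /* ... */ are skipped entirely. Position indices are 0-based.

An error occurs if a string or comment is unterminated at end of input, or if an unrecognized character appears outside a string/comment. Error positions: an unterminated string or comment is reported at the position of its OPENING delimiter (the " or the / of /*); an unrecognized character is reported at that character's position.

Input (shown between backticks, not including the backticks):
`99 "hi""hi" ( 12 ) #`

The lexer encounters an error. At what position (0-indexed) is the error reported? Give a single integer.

pos=0: emit NUM '99' (now at pos=2)
pos=3: enter STRING mode
pos=3: emit STR "hi" (now at pos=7)
pos=7: enter STRING mode
pos=7: emit STR "hi" (now at pos=11)
pos=12: emit LPAREN '('
pos=14: emit NUM '12' (now at pos=16)
pos=17: emit RPAREN ')'
pos=19: ERROR — unrecognized char '#'

Answer: 19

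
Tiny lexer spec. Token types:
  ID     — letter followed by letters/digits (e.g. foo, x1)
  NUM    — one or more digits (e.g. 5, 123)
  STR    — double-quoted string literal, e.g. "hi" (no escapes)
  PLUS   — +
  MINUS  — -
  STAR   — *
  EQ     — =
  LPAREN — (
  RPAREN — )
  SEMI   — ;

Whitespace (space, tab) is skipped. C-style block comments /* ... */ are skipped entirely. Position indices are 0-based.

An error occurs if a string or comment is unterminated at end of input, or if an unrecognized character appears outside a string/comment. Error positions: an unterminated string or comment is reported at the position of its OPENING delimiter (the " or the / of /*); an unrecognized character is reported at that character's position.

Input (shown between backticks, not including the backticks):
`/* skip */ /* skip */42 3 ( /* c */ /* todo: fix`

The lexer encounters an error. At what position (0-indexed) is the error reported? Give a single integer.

Answer: 36

Derivation:
pos=0: enter COMMENT mode (saw '/*')
exit COMMENT mode (now at pos=10)
pos=11: enter COMMENT mode (saw '/*')
exit COMMENT mode (now at pos=21)
pos=21: emit NUM '42' (now at pos=23)
pos=24: emit NUM '3' (now at pos=25)
pos=26: emit LPAREN '('
pos=28: enter COMMENT mode (saw '/*')
exit COMMENT mode (now at pos=35)
pos=36: enter COMMENT mode (saw '/*')
pos=36: ERROR — unterminated comment (reached EOF)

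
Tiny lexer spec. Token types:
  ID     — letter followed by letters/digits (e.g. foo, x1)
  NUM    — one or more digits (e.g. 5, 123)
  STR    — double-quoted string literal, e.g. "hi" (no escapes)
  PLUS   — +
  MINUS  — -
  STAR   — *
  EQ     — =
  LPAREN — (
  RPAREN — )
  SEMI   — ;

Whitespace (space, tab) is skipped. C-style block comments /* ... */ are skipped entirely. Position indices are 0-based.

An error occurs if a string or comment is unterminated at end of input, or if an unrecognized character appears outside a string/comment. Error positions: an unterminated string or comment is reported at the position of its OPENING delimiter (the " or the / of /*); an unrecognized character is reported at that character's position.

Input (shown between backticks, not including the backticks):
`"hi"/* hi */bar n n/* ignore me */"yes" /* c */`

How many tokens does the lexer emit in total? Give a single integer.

Answer: 5

Derivation:
pos=0: enter STRING mode
pos=0: emit STR "hi" (now at pos=4)
pos=4: enter COMMENT mode (saw '/*')
exit COMMENT mode (now at pos=12)
pos=12: emit ID 'bar' (now at pos=15)
pos=16: emit ID 'n' (now at pos=17)
pos=18: emit ID 'n' (now at pos=19)
pos=19: enter COMMENT mode (saw '/*')
exit COMMENT mode (now at pos=34)
pos=34: enter STRING mode
pos=34: emit STR "yes" (now at pos=39)
pos=40: enter COMMENT mode (saw '/*')
exit COMMENT mode (now at pos=47)
DONE. 5 tokens: [STR, ID, ID, ID, STR]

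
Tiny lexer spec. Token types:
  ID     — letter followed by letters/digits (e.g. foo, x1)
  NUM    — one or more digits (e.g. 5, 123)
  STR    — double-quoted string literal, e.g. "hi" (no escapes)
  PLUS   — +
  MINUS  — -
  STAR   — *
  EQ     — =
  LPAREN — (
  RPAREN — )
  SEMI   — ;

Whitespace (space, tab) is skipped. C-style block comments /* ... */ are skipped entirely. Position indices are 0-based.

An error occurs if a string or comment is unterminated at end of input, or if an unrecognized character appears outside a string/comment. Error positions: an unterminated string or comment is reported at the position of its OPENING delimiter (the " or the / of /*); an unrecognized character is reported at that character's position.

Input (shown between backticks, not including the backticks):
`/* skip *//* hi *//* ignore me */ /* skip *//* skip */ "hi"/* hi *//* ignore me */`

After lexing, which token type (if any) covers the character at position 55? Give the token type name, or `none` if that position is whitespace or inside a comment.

pos=0: enter COMMENT mode (saw '/*')
exit COMMENT mode (now at pos=10)
pos=10: enter COMMENT mode (saw '/*')
exit COMMENT mode (now at pos=18)
pos=18: enter COMMENT mode (saw '/*')
exit COMMENT mode (now at pos=33)
pos=34: enter COMMENT mode (saw '/*')
exit COMMENT mode (now at pos=44)
pos=44: enter COMMENT mode (saw '/*')
exit COMMENT mode (now at pos=54)
pos=55: enter STRING mode
pos=55: emit STR "hi" (now at pos=59)
pos=59: enter COMMENT mode (saw '/*')
exit COMMENT mode (now at pos=67)
pos=67: enter COMMENT mode (saw '/*')
exit COMMENT mode (now at pos=82)
DONE. 1 tokens: [STR]
Position 55: char is '"' -> STR

Answer: STR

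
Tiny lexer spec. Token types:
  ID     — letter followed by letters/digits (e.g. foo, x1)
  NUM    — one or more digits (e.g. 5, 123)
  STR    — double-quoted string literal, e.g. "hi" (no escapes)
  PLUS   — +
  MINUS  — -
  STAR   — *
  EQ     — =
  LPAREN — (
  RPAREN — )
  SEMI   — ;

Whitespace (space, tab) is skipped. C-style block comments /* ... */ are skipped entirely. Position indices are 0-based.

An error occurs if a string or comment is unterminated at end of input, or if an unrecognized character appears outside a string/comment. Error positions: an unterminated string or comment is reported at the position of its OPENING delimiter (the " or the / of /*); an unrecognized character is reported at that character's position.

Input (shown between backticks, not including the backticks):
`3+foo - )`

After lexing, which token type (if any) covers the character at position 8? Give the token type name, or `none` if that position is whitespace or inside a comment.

Answer: RPAREN

Derivation:
pos=0: emit NUM '3' (now at pos=1)
pos=1: emit PLUS '+'
pos=2: emit ID 'foo' (now at pos=5)
pos=6: emit MINUS '-'
pos=8: emit RPAREN ')'
DONE. 5 tokens: [NUM, PLUS, ID, MINUS, RPAREN]
Position 8: char is ')' -> RPAREN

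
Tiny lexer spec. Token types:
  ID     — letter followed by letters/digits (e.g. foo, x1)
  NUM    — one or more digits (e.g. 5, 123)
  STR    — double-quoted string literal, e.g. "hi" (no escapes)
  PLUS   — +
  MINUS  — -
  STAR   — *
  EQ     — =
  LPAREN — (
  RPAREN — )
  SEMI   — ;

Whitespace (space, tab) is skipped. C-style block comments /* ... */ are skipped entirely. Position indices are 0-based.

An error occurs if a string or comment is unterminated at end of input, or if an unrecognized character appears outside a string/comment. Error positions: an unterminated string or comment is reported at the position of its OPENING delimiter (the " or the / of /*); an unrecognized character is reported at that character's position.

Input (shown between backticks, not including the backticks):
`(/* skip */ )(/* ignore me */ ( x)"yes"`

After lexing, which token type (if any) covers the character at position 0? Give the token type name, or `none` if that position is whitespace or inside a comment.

pos=0: emit LPAREN '('
pos=1: enter COMMENT mode (saw '/*')
exit COMMENT mode (now at pos=11)
pos=12: emit RPAREN ')'
pos=13: emit LPAREN '('
pos=14: enter COMMENT mode (saw '/*')
exit COMMENT mode (now at pos=29)
pos=30: emit LPAREN '('
pos=32: emit ID 'x' (now at pos=33)
pos=33: emit RPAREN ')'
pos=34: enter STRING mode
pos=34: emit STR "yes" (now at pos=39)
DONE. 7 tokens: [LPAREN, RPAREN, LPAREN, LPAREN, ID, RPAREN, STR]
Position 0: char is '(' -> LPAREN

Answer: LPAREN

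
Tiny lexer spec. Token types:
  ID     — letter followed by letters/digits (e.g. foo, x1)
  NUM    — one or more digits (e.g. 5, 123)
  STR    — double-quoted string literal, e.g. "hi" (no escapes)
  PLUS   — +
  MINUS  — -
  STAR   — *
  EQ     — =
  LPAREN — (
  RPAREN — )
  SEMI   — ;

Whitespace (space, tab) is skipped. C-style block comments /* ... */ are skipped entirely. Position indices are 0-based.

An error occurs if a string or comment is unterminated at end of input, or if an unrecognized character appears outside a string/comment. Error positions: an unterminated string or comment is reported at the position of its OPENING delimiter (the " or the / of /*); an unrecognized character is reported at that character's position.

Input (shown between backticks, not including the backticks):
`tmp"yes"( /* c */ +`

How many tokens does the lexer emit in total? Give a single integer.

pos=0: emit ID 'tmp' (now at pos=3)
pos=3: enter STRING mode
pos=3: emit STR "yes" (now at pos=8)
pos=8: emit LPAREN '('
pos=10: enter COMMENT mode (saw '/*')
exit COMMENT mode (now at pos=17)
pos=18: emit PLUS '+'
DONE. 4 tokens: [ID, STR, LPAREN, PLUS]

Answer: 4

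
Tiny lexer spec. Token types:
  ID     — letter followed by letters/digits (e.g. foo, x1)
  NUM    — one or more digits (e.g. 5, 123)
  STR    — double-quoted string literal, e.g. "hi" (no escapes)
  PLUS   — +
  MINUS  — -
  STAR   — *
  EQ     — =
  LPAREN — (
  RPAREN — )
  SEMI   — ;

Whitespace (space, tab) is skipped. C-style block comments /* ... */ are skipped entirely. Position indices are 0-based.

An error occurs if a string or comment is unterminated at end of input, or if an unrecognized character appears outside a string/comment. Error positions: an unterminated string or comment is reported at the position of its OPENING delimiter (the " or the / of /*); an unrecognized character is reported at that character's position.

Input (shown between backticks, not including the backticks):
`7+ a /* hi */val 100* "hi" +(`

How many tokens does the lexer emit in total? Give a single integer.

pos=0: emit NUM '7' (now at pos=1)
pos=1: emit PLUS '+'
pos=3: emit ID 'a' (now at pos=4)
pos=5: enter COMMENT mode (saw '/*')
exit COMMENT mode (now at pos=13)
pos=13: emit ID 'val' (now at pos=16)
pos=17: emit NUM '100' (now at pos=20)
pos=20: emit STAR '*'
pos=22: enter STRING mode
pos=22: emit STR "hi" (now at pos=26)
pos=27: emit PLUS '+'
pos=28: emit LPAREN '('
DONE. 9 tokens: [NUM, PLUS, ID, ID, NUM, STAR, STR, PLUS, LPAREN]

Answer: 9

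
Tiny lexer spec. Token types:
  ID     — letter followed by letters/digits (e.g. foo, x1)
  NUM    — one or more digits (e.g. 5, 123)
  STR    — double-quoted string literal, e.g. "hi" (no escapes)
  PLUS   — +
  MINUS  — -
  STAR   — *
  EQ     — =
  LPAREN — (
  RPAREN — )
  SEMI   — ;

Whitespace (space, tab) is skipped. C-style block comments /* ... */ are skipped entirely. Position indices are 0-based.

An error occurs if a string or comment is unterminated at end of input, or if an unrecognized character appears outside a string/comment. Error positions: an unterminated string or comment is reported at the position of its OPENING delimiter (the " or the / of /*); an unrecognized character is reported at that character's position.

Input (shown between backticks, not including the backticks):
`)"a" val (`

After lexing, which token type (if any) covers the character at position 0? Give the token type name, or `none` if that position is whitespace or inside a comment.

Answer: RPAREN

Derivation:
pos=0: emit RPAREN ')'
pos=1: enter STRING mode
pos=1: emit STR "a" (now at pos=4)
pos=5: emit ID 'val' (now at pos=8)
pos=9: emit LPAREN '('
DONE. 4 tokens: [RPAREN, STR, ID, LPAREN]
Position 0: char is ')' -> RPAREN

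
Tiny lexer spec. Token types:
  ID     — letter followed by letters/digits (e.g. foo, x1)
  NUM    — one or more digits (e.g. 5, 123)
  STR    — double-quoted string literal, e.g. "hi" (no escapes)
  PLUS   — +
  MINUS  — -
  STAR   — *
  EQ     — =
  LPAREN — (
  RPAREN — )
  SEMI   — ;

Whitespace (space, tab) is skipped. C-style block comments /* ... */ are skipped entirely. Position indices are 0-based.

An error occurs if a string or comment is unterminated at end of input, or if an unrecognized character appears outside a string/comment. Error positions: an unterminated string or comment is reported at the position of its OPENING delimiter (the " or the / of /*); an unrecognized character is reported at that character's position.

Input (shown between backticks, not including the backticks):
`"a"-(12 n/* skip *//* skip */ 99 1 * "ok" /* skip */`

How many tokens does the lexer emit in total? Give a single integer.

Answer: 9

Derivation:
pos=0: enter STRING mode
pos=0: emit STR "a" (now at pos=3)
pos=3: emit MINUS '-'
pos=4: emit LPAREN '('
pos=5: emit NUM '12' (now at pos=7)
pos=8: emit ID 'n' (now at pos=9)
pos=9: enter COMMENT mode (saw '/*')
exit COMMENT mode (now at pos=19)
pos=19: enter COMMENT mode (saw '/*')
exit COMMENT mode (now at pos=29)
pos=30: emit NUM '99' (now at pos=32)
pos=33: emit NUM '1' (now at pos=34)
pos=35: emit STAR '*'
pos=37: enter STRING mode
pos=37: emit STR "ok" (now at pos=41)
pos=42: enter COMMENT mode (saw '/*')
exit COMMENT mode (now at pos=52)
DONE. 9 tokens: [STR, MINUS, LPAREN, NUM, ID, NUM, NUM, STAR, STR]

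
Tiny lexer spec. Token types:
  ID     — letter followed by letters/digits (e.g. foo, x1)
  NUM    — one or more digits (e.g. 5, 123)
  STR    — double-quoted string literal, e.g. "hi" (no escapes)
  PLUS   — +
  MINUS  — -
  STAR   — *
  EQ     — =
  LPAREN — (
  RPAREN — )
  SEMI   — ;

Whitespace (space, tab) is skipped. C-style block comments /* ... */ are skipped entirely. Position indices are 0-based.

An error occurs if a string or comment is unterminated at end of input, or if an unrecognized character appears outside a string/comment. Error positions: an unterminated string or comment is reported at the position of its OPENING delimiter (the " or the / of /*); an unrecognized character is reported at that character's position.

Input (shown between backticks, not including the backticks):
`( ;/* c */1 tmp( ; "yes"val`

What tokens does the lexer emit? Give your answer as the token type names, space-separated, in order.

pos=0: emit LPAREN '('
pos=2: emit SEMI ';'
pos=3: enter COMMENT mode (saw '/*')
exit COMMENT mode (now at pos=10)
pos=10: emit NUM '1' (now at pos=11)
pos=12: emit ID 'tmp' (now at pos=15)
pos=15: emit LPAREN '('
pos=17: emit SEMI ';'
pos=19: enter STRING mode
pos=19: emit STR "yes" (now at pos=24)
pos=24: emit ID 'val' (now at pos=27)
DONE. 8 tokens: [LPAREN, SEMI, NUM, ID, LPAREN, SEMI, STR, ID]

Answer: LPAREN SEMI NUM ID LPAREN SEMI STR ID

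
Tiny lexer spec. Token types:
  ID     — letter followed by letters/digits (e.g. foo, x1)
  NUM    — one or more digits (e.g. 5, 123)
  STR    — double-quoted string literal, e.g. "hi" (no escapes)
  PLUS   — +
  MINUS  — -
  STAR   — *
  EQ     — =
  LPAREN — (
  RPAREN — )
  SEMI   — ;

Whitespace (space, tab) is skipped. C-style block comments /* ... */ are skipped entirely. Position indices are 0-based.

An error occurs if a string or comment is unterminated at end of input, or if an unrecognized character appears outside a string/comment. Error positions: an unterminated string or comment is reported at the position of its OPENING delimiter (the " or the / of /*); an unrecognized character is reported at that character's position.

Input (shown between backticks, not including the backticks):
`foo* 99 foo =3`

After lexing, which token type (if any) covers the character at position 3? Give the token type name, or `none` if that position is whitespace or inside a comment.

Answer: STAR

Derivation:
pos=0: emit ID 'foo' (now at pos=3)
pos=3: emit STAR '*'
pos=5: emit NUM '99' (now at pos=7)
pos=8: emit ID 'foo' (now at pos=11)
pos=12: emit EQ '='
pos=13: emit NUM '3' (now at pos=14)
DONE. 6 tokens: [ID, STAR, NUM, ID, EQ, NUM]
Position 3: char is '*' -> STAR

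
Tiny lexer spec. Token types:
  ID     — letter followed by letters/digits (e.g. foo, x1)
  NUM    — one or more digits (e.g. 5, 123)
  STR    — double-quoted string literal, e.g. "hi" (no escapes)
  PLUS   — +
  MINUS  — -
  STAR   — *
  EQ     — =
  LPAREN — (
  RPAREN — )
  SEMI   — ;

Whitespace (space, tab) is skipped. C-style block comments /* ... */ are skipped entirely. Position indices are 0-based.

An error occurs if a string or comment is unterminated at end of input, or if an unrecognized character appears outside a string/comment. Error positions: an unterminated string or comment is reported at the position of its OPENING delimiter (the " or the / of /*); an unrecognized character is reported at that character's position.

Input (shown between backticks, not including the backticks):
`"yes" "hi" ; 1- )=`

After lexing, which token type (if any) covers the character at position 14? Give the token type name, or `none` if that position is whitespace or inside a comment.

Answer: MINUS

Derivation:
pos=0: enter STRING mode
pos=0: emit STR "yes" (now at pos=5)
pos=6: enter STRING mode
pos=6: emit STR "hi" (now at pos=10)
pos=11: emit SEMI ';'
pos=13: emit NUM '1' (now at pos=14)
pos=14: emit MINUS '-'
pos=16: emit RPAREN ')'
pos=17: emit EQ '='
DONE. 7 tokens: [STR, STR, SEMI, NUM, MINUS, RPAREN, EQ]
Position 14: char is '-' -> MINUS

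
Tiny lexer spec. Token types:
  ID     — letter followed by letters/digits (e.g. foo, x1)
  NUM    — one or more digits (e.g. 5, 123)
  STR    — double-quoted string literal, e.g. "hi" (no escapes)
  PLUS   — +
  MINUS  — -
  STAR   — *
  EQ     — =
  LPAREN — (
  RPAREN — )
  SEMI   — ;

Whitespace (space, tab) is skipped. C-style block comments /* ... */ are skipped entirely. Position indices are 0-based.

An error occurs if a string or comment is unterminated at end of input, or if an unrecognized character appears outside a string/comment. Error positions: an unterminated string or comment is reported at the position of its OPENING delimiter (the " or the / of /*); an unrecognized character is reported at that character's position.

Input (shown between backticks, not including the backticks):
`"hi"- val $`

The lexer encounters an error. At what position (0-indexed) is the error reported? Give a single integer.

pos=0: enter STRING mode
pos=0: emit STR "hi" (now at pos=4)
pos=4: emit MINUS '-'
pos=6: emit ID 'val' (now at pos=9)
pos=10: ERROR — unrecognized char '$'

Answer: 10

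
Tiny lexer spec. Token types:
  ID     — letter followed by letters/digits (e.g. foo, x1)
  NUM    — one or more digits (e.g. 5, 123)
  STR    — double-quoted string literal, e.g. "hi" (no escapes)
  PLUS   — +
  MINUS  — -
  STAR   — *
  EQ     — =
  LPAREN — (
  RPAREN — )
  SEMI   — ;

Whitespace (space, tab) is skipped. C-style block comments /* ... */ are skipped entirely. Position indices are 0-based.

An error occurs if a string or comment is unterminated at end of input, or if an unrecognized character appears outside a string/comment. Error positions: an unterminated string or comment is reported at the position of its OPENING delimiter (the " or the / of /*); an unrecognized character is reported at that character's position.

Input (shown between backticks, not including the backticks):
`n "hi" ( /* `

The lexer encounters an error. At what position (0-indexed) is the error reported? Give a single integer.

pos=0: emit ID 'n' (now at pos=1)
pos=2: enter STRING mode
pos=2: emit STR "hi" (now at pos=6)
pos=7: emit LPAREN '('
pos=9: enter COMMENT mode (saw '/*')
pos=9: ERROR — unterminated comment (reached EOF)

Answer: 9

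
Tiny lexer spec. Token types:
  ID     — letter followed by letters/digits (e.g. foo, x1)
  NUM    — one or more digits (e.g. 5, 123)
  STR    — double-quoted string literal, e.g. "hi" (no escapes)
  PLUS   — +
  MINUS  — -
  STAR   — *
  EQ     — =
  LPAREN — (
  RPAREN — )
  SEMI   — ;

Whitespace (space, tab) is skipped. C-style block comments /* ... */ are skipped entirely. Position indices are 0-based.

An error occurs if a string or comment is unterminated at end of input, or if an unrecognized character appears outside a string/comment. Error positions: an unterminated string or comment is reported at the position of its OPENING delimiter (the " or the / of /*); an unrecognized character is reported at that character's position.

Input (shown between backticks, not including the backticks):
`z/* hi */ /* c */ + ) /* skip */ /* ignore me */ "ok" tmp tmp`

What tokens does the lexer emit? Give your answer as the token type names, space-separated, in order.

Answer: ID PLUS RPAREN STR ID ID

Derivation:
pos=0: emit ID 'z' (now at pos=1)
pos=1: enter COMMENT mode (saw '/*')
exit COMMENT mode (now at pos=9)
pos=10: enter COMMENT mode (saw '/*')
exit COMMENT mode (now at pos=17)
pos=18: emit PLUS '+'
pos=20: emit RPAREN ')'
pos=22: enter COMMENT mode (saw '/*')
exit COMMENT mode (now at pos=32)
pos=33: enter COMMENT mode (saw '/*')
exit COMMENT mode (now at pos=48)
pos=49: enter STRING mode
pos=49: emit STR "ok" (now at pos=53)
pos=54: emit ID 'tmp' (now at pos=57)
pos=58: emit ID 'tmp' (now at pos=61)
DONE. 6 tokens: [ID, PLUS, RPAREN, STR, ID, ID]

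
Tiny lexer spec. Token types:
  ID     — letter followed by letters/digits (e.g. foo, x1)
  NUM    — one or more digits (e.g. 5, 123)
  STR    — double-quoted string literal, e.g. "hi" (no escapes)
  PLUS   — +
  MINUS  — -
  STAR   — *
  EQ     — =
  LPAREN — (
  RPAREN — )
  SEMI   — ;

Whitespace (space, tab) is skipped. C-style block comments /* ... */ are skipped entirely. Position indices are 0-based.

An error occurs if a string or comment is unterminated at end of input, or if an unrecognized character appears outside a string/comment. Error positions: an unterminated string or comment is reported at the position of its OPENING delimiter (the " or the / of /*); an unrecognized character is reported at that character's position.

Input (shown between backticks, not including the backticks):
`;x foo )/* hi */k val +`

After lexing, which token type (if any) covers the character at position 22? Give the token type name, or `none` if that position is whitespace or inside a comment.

pos=0: emit SEMI ';'
pos=1: emit ID 'x' (now at pos=2)
pos=3: emit ID 'foo' (now at pos=6)
pos=7: emit RPAREN ')'
pos=8: enter COMMENT mode (saw '/*')
exit COMMENT mode (now at pos=16)
pos=16: emit ID 'k' (now at pos=17)
pos=18: emit ID 'val' (now at pos=21)
pos=22: emit PLUS '+'
DONE. 7 tokens: [SEMI, ID, ID, RPAREN, ID, ID, PLUS]
Position 22: char is '+' -> PLUS

Answer: PLUS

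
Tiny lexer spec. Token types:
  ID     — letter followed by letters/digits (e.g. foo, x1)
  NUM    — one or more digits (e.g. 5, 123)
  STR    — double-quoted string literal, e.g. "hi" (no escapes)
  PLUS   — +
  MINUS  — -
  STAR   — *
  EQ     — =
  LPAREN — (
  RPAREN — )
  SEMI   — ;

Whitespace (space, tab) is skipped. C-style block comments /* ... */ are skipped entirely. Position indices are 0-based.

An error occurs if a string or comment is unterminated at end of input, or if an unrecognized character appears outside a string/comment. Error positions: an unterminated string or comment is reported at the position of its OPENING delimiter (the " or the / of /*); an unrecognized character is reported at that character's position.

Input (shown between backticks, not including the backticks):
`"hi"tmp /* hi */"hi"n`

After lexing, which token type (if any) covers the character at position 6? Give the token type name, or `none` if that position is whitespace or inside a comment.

Answer: ID

Derivation:
pos=0: enter STRING mode
pos=0: emit STR "hi" (now at pos=4)
pos=4: emit ID 'tmp' (now at pos=7)
pos=8: enter COMMENT mode (saw '/*')
exit COMMENT mode (now at pos=16)
pos=16: enter STRING mode
pos=16: emit STR "hi" (now at pos=20)
pos=20: emit ID 'n' (now at pos=21)
DONE. 4 tokens: [STR, ID, STR, ID]
Position 6: char is 'p' -> ID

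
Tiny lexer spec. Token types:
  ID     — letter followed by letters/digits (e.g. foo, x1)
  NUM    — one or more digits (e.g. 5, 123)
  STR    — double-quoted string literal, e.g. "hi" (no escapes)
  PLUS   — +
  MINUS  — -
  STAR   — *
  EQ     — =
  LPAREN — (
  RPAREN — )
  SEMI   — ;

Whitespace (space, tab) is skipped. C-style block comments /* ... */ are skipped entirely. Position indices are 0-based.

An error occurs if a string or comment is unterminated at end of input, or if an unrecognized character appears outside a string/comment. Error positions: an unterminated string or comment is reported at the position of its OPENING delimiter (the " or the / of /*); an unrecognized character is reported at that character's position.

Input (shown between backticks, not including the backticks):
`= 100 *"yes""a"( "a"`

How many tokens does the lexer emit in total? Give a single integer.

pos=0: emit EQ '='
pos=2: emit NUM '100' (now at pos=5)
pos=6: emit STAR '*'
pos=7: enter STRING mode
pos=7: emit STR "yes" (now at pos=12)
pos=12: enter STRING mode
pos=12: emit STR "a" (now at pos=15)
pos=15: emit LPAREN '('
pos=17: enter STRING mode
pos=17: emit STR "a" (now at pos=20)
DONE. 7 tokens: [EQ, NUM, STAR, STR, STR, LPAREN, STR]

Answer: 7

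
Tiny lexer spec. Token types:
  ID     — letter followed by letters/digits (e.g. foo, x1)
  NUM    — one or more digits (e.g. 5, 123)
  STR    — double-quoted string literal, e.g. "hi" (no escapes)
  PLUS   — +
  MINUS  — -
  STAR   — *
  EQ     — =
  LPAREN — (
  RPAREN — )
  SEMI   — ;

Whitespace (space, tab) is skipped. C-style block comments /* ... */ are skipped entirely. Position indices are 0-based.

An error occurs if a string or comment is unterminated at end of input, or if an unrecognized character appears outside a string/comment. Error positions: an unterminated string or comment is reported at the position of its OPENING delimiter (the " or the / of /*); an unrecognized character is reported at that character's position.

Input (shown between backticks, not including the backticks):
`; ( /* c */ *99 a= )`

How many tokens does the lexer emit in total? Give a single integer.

pos=0: emit SEMI ';'
pos=2: emit LPAREN '('
pos=4: enter COMMENT mode (saw '/*')
exit COMMENT mode (now at pos=11)
pos=12: emit STAR '*'
pos=13: emit NUM '99' (now at pos=15)
pos=16: emit ID 'a' (now at pos=17)
pos=17: emit EQ '='
pos=19: emit RPAREN ')'
DONE. 7 tokens: [SEMI, LPAREN, STAR, NUM, ID, EQ, RPAREN]

Answer: 7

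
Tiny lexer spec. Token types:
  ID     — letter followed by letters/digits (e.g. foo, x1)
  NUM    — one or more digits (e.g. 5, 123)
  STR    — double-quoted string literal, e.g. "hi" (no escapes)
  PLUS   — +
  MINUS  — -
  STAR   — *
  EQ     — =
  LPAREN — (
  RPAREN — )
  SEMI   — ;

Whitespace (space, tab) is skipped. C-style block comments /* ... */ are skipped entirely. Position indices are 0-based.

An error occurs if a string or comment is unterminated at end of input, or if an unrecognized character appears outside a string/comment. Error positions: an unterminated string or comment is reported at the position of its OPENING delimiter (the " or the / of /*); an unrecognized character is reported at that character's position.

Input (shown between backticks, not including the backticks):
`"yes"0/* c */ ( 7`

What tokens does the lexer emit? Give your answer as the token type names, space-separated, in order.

pos=0: enter STRING mode
pos=0: emit STR "yes" (now at pos=5)
pos=5: emit NUM '0' (now at pos=6)
pos=6: enter COMMENT mode (saw '/*')
exit COMMENT mode (now at pos=13)
pos=14: emit LPAREN '('
pos=16: emit NUM '7' (now at pos=17)
DONE. 4 tokens: [STR, NUM, LPAREN, NUM]

Answer: STR NUM LPAREN NUM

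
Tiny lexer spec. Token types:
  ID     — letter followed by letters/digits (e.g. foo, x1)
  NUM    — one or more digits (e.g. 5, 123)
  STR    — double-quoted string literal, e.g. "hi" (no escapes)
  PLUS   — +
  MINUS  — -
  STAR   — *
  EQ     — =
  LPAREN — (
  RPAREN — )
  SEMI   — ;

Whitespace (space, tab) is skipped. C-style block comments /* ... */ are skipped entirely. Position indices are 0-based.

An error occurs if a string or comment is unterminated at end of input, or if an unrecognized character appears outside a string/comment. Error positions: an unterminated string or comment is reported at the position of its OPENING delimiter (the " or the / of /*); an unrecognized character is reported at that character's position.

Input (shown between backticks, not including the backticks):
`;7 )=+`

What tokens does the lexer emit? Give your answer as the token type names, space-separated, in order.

Answer: SEMI NUM RPAREN EQ PLUS

Derivation:
pos=0: emit SEMI ';'
pos=1: emit NUM '7' (now at pos=2)
pos=3: emit RPAREN ')'
pos=4: emit EQ '='
pos=5: emit PLUS '+'
DONE. 5 tokens: [SEMI, NUM, RPAREN, EQ, PLUS]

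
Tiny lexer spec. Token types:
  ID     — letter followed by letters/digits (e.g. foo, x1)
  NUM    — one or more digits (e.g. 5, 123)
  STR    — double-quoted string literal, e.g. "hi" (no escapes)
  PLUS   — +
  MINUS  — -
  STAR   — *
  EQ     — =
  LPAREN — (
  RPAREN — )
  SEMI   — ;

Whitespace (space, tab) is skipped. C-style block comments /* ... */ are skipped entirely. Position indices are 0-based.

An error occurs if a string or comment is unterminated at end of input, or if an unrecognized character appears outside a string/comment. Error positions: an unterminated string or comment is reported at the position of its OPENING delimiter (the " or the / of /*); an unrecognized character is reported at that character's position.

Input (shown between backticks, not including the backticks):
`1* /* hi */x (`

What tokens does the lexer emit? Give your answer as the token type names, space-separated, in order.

Answer: NUM STAR ID LPAREN

Derivation:
pos=0: emit NUM '1' (now at pos=1)
pos=1: emit STAR '*'
pos=3: enter COMMENT mode (saw '/*')
exit COMMENT mode (now at pos=11)
pos=11: emit ID 'x' (now at pos=12)
pos=13: emit LPAREN '('
DONE. 4 tokens: [NUM, STAR, ID, LPAREN]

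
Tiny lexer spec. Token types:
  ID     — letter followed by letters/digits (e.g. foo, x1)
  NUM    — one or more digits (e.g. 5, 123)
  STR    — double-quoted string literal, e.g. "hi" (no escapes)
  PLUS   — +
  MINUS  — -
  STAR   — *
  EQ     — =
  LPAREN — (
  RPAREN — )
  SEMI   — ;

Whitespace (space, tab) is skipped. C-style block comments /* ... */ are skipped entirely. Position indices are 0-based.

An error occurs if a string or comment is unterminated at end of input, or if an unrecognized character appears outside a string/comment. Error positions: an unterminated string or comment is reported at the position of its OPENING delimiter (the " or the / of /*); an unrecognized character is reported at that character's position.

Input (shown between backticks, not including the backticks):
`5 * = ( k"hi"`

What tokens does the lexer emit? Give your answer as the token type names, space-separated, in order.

pos=0: emit NUM '5' (now at pos=1)
pos=2: emit STAR '*'
pos=4: emit EQ '='
pos=6: emit LPAREN '('
pos=8: emit ID 'k' (now at pos=9)
pos=9: enter STRING mode
pos=9: emit STR "hi" (now at pos=13)
DONE. 6 tokens: [NUM, STAR, EQ, LPAREN, ID, STR]

Answer: NUM STAR EQ LPAREN ID STR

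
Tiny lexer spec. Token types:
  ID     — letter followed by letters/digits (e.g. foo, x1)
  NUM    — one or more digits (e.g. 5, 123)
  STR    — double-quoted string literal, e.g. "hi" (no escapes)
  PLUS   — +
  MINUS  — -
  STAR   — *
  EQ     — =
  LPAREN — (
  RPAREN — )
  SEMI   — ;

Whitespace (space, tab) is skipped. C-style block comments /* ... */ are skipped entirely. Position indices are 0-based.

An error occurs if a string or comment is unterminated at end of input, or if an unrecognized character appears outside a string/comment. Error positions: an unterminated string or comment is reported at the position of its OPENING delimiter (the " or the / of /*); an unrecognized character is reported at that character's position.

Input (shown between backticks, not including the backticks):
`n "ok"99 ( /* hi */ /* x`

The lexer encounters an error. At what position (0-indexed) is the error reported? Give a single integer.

Answer: 20

Derivation:
pos=0: emit ID 'n' (now at pos=1)
pos=2: enter STRING mode
pos=2: emit STR "ok" (now at pos=6)
pos=6: emit NUM '99' (now at pos=8)
pos=9: emit LPAREN '('
pos=11: enter COMMENT mode (saw '/*')
exit COMMENT mode (now at pos=19)
pos=20: enter COMMENT mode (saw '/*')
pos=20: ERROR — unterminated comment (reached EOF)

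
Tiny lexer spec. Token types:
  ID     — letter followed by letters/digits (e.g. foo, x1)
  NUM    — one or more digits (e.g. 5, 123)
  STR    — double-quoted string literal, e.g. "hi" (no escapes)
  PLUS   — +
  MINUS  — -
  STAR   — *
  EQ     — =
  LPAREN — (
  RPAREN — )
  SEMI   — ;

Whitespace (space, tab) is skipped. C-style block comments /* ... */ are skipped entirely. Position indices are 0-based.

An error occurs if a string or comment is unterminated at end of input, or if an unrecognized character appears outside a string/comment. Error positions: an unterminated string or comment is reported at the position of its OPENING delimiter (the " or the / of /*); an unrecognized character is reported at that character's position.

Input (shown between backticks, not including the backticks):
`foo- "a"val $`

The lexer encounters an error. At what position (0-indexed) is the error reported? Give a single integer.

Answer: 12

Derivation:
pos=0: emit ID 'foo' (now at pos=3)
pos=3: emit MINUS '-'
pos=5: enter STRING mode
pos=5: emit STR "a" (now at pos=8)
pos=8: emit ID 'val' (now at pos=11)
pos=12: ERROR — unrecognized char '$'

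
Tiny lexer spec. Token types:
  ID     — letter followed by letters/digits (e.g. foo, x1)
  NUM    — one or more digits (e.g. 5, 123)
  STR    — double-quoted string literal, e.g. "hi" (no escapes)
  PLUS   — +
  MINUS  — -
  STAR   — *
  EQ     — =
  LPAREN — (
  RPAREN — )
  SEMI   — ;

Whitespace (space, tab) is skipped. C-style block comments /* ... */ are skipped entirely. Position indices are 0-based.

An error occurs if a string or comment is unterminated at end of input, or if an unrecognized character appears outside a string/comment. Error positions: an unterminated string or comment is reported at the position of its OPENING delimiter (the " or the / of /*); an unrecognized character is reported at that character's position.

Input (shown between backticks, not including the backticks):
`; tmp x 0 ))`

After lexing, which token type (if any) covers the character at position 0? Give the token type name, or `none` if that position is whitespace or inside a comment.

Answer: SEMI

Derivation:
pos=0: emit SEMI ';'
pos=2: emit ID 'tmp' (now at pos=5)
pos=6: emit ID 'x' (now at pos=7)
pos=8: emit NUM '0' (now at pos=9)
pos=10: emit RPAREN ')'
pos=11: emit RPAREN ')'
DONE. 6 tokens: [SEMI, ID, ID, NUM, RPAREN, RPAREN]
Position 0: char is ';' -> SEMI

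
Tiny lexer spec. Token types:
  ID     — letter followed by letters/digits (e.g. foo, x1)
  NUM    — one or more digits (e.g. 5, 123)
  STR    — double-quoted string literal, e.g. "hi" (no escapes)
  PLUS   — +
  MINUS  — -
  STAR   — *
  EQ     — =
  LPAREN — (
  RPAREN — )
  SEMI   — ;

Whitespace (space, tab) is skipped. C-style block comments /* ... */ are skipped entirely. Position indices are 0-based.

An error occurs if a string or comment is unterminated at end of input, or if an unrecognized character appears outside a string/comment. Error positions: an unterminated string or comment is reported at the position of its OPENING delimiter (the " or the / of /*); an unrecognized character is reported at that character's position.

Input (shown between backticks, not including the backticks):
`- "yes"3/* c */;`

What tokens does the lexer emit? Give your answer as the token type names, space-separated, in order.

Answer: MINUS STR NUM SEMI

Derivation:
pos=0: emit MINUS '-'
pos=2: enter STRING mode
pos=2: emit STR "yes" (now at pos=7)
pos=7: emit NUM '3' (now at pos=8)
pos=8: enter COMMENT mode (saw '/*')
exit COMMENT mode (now at pos=15)
pos=15: emit SEMI ';'
DONE. 4 tokens: [MINUS, STR, NUM, SEMI]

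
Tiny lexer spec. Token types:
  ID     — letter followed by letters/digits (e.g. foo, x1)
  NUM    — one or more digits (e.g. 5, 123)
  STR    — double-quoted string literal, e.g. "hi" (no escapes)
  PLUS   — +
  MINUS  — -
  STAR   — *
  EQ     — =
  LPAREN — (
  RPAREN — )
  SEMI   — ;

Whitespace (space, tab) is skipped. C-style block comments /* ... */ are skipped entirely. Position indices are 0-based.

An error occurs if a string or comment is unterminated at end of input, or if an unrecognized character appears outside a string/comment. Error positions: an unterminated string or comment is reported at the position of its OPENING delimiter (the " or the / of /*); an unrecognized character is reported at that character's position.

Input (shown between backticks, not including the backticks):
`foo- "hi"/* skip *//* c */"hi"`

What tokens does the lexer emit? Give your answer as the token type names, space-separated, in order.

Answer: ID MINUS STR STR

Derivation:
pos=0: emit ID 'foo' (now at pos=3)
pos=3: emit MINUS '-'
pos=5: enter STRING mode
pos=5: emit STR "hi" (now at pos=9)
pos=9: enter COMMENT mode (saw '/*')
exit COMMENT mode (now at pos=19)
pos=19: enter COMMENT mode (saw '/*')
exit COMMENT mode (now at pos=26)
pos=26: enter STRING mode
pos=26: emit STR "hi" (now at pos=30)
DONE. 4 tokens: [ID, MINUS, STR, STR]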